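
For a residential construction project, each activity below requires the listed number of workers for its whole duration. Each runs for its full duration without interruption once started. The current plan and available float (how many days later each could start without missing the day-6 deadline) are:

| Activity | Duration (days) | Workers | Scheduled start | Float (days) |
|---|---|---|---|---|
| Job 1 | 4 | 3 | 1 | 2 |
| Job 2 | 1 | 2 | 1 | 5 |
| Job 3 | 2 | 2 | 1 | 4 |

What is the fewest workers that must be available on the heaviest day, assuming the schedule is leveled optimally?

4

Early-start (Job 1@1, Job 2@1, Job 3@1) gives peak 7: d1:7  d2:5  d3:3  d4:3  d5:0  d6:0.
Shift Job 2→5, Job 3→5.
Schedule Job 1@1, Job 2@5, Job 3@5: d1:3  d2:3  d3:3  d4:3  d5:4  d6:2 — peak 4.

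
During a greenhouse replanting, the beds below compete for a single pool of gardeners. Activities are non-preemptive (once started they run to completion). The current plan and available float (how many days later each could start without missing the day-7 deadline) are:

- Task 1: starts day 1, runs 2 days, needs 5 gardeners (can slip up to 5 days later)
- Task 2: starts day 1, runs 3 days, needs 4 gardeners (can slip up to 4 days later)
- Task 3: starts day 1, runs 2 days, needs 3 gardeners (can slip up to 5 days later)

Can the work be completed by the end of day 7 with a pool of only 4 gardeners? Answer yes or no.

The minimum achievable peak is 5; 4 < 5, so no feasible schedule stays within the cap.

no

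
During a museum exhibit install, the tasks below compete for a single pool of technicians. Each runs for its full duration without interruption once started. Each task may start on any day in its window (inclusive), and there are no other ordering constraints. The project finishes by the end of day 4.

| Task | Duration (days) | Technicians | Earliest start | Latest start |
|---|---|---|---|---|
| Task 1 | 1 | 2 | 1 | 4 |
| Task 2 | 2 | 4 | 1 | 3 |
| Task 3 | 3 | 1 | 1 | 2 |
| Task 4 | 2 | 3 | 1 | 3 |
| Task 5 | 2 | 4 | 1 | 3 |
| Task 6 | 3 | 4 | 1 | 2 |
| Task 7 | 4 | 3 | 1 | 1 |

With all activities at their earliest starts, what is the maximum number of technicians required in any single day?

21

Early-start schedule: Task 1@1, Task 2@1, Task 3@1, Task 4@1, Task 5@1, Task 6@1, Task 7@1.
Load per day: day 1: 21, day 2: 19, day 3: 8, day 4: 3.
Peak is 21.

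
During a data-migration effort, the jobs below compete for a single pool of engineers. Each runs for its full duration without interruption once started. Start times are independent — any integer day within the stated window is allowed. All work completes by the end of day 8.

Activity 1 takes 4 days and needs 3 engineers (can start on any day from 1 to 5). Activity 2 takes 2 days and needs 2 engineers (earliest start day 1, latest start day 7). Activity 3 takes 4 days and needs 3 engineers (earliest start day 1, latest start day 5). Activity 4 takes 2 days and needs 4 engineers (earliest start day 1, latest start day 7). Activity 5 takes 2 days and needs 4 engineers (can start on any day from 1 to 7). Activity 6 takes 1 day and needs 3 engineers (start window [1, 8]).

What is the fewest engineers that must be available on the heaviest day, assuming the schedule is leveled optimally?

7

Early-start (Activity 1@1, Activity 2@1, Activity 3@1, Activity 4@1, Activity 5@1, Activity 6@1) gives peak 19: d1:19  d2:16  d3:6  d4:6  d5:0  d6:0  d7:0  d8:0.
Shift Activity 3→3, Activity 4→5, Activity 5→7, Activity 6→7.
Schedule Activity 1@1, Activity 2@1, Activity 3@3, Activity 4@5, Activity 5@7, Activity 6@7: d1:5  d2:5  d3:6  d4:6  d5:7  d6:7  d7:7  d8:4 — peak 7.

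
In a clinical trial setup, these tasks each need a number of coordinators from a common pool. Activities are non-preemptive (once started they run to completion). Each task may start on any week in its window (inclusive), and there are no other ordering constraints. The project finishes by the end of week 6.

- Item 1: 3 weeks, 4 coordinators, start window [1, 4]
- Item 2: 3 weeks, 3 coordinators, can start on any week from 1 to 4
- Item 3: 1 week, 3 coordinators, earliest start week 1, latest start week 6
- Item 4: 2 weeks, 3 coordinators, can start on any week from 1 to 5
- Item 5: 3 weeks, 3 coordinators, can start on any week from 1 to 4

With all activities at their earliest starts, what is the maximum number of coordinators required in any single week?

16

Early-start schedule: Item 1@1, Item 2@1, Item 3@1, Item 4@1, Item 5@1.
Load per week: week 1: 16, week 2: 13, week 3: 10, week 4: 0, week 5: 0, week 6: 0.
Peak is 16.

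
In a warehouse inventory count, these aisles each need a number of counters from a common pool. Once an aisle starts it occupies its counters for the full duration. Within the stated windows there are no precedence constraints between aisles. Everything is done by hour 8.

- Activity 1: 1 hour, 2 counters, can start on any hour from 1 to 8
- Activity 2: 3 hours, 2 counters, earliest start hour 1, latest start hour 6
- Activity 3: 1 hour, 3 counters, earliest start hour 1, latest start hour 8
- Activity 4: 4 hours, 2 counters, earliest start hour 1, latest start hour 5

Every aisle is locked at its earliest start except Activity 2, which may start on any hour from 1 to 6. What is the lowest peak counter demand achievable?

7

Activity 2@1: h1:9  h2:4  h3:4  h4:2  h5:0  h6:0  h7:0  h8:0 → peak 9
Activity 2@2: h1:7  h2:4  h3:4  h4:4  h5:0  h6:0  h7:0  h8:0 → peak 7
Activity 2@3: h1:7  h2:2  h3:4  h4:4  h5:2  h6:0  h7:0  h8:0 → peak 7
Activity 2@4: h1:7  h2:2  h3:2  h4:4  h5:2  h6:2  h7:0  h8:0 → peak 7
Activity 2@5: h1:7  h2:2  h3:2  h4:2  h5:2  h6:2  h7:2  h8:0 → peak 7
Activity 2@6: h1:7  h2:2  h3:2  h4:2  h5:0  h6:2  h7:2  h8:2 → peak 7
Best is Activity 2@2, peak 7.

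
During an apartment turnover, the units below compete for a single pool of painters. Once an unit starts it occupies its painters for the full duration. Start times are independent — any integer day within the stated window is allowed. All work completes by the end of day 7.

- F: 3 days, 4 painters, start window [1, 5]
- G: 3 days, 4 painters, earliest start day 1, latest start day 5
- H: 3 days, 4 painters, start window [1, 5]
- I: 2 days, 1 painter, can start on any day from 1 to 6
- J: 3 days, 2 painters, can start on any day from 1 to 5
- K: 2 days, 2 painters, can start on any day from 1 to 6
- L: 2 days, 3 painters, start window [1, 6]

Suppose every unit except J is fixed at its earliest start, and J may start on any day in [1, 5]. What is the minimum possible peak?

18

J@1: d1:20  d2:20  d3:14  d4:0  d5:0  d6:0  d7:0 → peak 20
J@2: d1:18  d2:20  d3:14  d4:2  d5:0  d6:0  d7:0 → peak 20
J@3: d1:18  d2:18  d3:14  d4:2  d5:2  d6:0  d7:0 → peak 18
J@4: d1:18  d2:18  d3:12  d4:2  d5:2  d6:2  d7:0 → peak 18
J@5: d1:18  d2:18  d3:12  d4:0  d5:2  d6:2  d7:2 → peak 18
Best is J@3, peak 18.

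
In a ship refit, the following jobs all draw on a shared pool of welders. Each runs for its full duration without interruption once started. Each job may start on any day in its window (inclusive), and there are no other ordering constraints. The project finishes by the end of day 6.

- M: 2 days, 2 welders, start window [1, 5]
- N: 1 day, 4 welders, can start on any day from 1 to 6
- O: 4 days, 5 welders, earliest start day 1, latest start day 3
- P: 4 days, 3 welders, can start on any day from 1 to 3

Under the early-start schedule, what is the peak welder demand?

Early-start schedule: M@1, N@1, O@1, P@1.
Load per day: day 1: 14, day 2: 10, day 3: 8, day 4: 8, day 5: 0, day 6: 0.
Peak is 14.

14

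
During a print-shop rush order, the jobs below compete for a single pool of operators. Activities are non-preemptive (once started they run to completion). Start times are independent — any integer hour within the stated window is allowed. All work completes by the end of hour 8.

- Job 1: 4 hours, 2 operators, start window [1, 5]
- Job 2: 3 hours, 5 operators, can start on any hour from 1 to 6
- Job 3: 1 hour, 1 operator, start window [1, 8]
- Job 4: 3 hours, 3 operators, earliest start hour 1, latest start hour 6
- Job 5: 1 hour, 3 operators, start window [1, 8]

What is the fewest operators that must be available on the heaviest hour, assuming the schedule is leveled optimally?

5

Early-start (Job 1@1, Job 2@1, Job 3@1, Job 4@1, Job 5@1) gives peak 14: h1:14  h2:10  h3:10  h4:2  h5:0  h6:0  h7:0  h8:0.
Shift Job 2→5, Job 4→2, Job 5→8.
Schedule Job 1@1, Job 2@5, Job 3@1, Job 4@2, Job 5@8: h1:3  h2:5  h3:5  h4:5  h5:5  h6:5  h7:5  h8:3 — peak 5.
Total operator-hours = 36 over 8 hours ⇒ peak ≥ ⌈36/8⌉ = 5, so 5 is optimal.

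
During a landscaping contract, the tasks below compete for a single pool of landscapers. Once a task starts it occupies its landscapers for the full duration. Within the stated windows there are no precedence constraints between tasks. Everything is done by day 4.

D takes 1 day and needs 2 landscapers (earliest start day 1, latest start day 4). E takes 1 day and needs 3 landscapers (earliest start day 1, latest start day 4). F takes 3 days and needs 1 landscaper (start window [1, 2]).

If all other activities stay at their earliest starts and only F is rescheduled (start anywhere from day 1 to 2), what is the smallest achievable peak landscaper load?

F@1: d1:6  d2:1  d3:1  d4:0 → peak 6
F@2: d1:5  d2:1  d3:1  d4:1 → peak 5
Best is F@2, peak 5.

5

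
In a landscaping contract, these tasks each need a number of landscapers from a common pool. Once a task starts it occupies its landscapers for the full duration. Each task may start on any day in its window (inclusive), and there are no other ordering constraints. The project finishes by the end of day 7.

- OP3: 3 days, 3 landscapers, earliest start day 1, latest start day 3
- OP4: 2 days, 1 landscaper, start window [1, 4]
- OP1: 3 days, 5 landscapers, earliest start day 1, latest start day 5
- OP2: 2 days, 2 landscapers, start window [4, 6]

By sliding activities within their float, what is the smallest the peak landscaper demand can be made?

7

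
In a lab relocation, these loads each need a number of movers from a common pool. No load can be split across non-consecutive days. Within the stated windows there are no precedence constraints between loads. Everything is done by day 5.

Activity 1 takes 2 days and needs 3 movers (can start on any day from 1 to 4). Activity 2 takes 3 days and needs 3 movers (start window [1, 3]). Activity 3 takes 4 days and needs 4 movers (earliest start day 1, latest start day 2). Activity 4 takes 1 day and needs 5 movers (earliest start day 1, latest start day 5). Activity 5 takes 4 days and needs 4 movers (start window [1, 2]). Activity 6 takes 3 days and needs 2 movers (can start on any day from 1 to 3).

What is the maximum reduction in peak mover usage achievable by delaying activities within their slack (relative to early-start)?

8

Early-start peak: d1:21  d2:16  d3:13  d4:8  d5:0 ⇒ 21.
Leveled (Activity 1@1, Activity 2@3, Activity 3@1, Activity 4@1, Activity 5@2, Activity 6@2): d1:12  d2:13  d3:13  d4:13  d5:7 ⇒ 13.
Reduction 21 − 13 = 8.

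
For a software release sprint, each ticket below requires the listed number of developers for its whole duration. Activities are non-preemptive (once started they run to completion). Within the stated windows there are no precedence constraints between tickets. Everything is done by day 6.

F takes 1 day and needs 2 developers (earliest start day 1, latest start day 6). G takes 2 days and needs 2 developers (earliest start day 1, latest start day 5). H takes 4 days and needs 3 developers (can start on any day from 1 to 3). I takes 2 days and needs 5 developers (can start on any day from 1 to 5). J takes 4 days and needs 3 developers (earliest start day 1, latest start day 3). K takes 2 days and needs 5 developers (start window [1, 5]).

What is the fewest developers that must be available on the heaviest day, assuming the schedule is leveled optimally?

Early-start (F@1, G@1, H@1, I@1, J@1, K@1) gives peak 20: d1:20  d2:18  d3:6  d4:6  d5:0  d6:0.
Shift I→5, K→5.
Schedule F@1, G@1, H@1, I@5, J@1, K@5: d1:10  d2:8  d3:6  d4:6  d5:10  d6:10 — peak 10.

10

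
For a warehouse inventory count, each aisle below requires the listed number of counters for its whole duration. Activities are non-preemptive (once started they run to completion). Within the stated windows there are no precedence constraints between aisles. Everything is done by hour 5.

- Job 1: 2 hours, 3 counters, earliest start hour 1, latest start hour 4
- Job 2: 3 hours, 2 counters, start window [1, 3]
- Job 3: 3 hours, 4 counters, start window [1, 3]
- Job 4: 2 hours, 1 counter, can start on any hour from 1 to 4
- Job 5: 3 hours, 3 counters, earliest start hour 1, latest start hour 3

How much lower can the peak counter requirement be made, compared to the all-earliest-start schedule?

Early-start peak: h1:13  h2:13  h3:9  h4:0  h5:0 ⇒ 13.
Leveled (Job 1@1, Job 2@1, Job 3@1, Job 4@4, Job 5@3): h1:9  h2:9  h3:9  h4:4  h5:4 ⇒ 9.
Reduction 13 − 9 = 4.

4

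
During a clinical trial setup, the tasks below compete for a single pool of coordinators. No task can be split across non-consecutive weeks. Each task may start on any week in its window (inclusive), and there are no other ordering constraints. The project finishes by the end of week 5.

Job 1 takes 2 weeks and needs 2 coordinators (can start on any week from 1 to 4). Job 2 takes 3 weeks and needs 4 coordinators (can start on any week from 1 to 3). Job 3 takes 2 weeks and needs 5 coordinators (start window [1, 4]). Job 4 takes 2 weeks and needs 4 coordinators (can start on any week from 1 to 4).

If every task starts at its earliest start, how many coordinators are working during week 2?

At early start, week 2 has: Job 1, Job 2, Job 3, Job 4.
Demand: 2 + 4 + 5 + 4 = 15.

15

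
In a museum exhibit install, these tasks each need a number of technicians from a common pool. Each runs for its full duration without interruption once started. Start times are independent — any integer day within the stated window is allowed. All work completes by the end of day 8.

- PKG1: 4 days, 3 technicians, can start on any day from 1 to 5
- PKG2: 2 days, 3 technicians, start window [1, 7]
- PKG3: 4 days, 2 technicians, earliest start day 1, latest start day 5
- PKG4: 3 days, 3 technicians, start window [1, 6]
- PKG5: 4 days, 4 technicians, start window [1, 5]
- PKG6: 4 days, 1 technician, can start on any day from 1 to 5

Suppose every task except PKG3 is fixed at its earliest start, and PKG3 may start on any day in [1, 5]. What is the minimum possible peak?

14

PKG3@1: d1:16  d2:16  d3:13  d4:10  d5:0  d6:0  d7:0  d8:0 → peak 16
PKG3@2: d1:14  d2:16  d3:13  d4:10  d5:2  d6:0  d7:0  d8:0 → peak 16
PKG3@3: d1:14  d2:14  d3:13  d4:10  d5:2  d6:2  d7:0  d8:0 → peak 14
PKG3@4: d1:14  d2:14  d3:11  d4:10  d5:2  d6:2  d7:2  d8:0 → peak 14
PKG3@5: d1:14  d2:14  d3:11  d4:8  d5:2  d6:2  d7:2  d8:2 → peak 14
Best is PKG3@3, peak 14.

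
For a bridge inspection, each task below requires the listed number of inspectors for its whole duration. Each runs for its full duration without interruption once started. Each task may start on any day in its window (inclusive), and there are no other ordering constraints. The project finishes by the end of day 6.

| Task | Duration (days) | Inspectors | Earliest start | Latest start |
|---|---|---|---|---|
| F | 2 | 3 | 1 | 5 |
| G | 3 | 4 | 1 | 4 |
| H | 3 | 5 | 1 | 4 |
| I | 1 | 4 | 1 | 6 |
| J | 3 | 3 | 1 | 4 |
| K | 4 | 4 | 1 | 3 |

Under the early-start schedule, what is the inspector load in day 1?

23

At early start, day 1 has: F, G, H, I, J, K.
Demand: 3 + 4 + 5 + 4 + 3 + 4 = 23.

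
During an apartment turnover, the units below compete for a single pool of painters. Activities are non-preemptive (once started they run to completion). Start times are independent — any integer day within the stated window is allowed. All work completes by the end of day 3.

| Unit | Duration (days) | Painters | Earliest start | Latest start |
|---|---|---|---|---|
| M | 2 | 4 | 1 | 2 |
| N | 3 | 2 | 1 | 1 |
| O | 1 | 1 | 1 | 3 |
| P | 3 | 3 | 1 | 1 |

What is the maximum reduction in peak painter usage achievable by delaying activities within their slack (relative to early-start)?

1

Early-start peak: d1:10  d2:9  d3:5 ⇒ 10.
Leveled (M@1, N@1, O@3, P@1): d1:9  d2:9  d3:6 ⇒ 9.
Reduction 10 − 9 = 1.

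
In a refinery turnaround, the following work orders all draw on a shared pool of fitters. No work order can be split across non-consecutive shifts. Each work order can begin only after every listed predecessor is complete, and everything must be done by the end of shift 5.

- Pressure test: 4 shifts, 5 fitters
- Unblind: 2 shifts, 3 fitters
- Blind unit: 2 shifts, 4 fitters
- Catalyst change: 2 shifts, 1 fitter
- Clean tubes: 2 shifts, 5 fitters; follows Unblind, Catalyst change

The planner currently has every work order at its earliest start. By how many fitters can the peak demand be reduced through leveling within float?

Early-start peak: s1:13  s2:13  s3:10  s4:10  s5:0 ⇒ 13.
Leveled (Pressure test@1, Unblind@1, Blind unit@1, Catalyst change@1, Clean tubes@3): s1:13  s2:13  s3:10  s4:10  s5:0 ⇒ 13.
Reduction 13 − 13 = 0.

0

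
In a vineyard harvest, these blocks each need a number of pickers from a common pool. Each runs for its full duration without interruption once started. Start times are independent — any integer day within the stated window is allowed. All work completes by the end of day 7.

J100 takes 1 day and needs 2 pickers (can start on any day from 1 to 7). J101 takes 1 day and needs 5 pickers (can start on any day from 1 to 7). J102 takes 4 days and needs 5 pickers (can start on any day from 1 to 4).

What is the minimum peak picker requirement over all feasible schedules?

5

Early-start (J100@1, J101@1, J102@1) gives peak 12: d1:12  d2:5  d3:5  d4:5  d5:0  d6:0  d7:0.
Shift J101→2, J102→3.
Schedule J100@1, J101@2, J102@3: d1:2  d2:5  d3:5  d4:5  d5:5  d6:5  d7:0 — peak 5.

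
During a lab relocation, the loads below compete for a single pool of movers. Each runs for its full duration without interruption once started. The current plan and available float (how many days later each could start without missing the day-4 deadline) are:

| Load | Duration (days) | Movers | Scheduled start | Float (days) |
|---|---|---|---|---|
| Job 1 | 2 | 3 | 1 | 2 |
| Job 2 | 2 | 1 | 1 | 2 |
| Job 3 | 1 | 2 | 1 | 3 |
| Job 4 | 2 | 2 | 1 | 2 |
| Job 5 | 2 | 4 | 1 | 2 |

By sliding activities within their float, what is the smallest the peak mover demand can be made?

Early-start (Job 1@1, Job 2@1, Job 3@1, Job 4@1, Job 5@1) gives peak 12: d1:12  d2:10  d3:0  d4:0.
Shift Job 4→2, Job 5→3.
Schedule Job 1@1, Job 2@1, Job 3@1, Job 4@2, Job 5@3: d1:6  d2:6  d3:6  d4:4 — peak 6.
Total mover-days = 22 over 4 days ⇒ peak ≥ ⌈22/4⌉ = 6, so 6 is optimal.

6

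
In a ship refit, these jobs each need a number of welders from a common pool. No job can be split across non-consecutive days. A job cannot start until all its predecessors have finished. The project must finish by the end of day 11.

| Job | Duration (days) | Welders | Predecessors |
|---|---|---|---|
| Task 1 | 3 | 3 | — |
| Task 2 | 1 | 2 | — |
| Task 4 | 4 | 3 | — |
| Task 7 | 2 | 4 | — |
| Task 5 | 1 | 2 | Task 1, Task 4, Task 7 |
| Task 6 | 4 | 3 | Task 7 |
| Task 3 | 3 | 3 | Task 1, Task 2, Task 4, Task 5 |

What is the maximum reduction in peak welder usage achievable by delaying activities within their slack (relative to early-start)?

6

Early-start peak: d1:12  d2:10  d3:9  d4:6  d5:5  d6:6  d7:3  d8:3  d9:0  d10:0  d11:0 ⇒ 12.
Leveled (Task 1@1, Task 2@1, Task 4@2, Task 7@6, Task 5@8, Task 6@8, Task 3@9): d1:5  d2:6  d3:6  d4:3  d5:3  d6:4  d7:4  d8:5  d9:6  d10:6  d11:6 ⇒ 6.
Reduction 12 − 6 = 6.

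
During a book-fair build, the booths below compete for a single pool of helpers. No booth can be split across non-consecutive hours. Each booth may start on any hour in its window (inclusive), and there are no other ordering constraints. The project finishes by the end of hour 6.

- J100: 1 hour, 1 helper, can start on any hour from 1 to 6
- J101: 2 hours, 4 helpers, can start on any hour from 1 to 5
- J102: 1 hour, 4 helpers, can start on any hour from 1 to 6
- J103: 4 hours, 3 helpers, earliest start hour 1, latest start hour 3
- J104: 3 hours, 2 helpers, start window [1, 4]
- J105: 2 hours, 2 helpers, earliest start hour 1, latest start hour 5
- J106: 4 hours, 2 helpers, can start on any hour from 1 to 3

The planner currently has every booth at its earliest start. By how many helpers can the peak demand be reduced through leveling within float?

10

Early-start peak: h1:18  h2:13  h3:7  h4:5  h5:0  h6:0 ⇒ 18.
Leveled (J100@1, J101@1, J102@6, J103@1, J104@3, J105@5, J106@3): h1:8  h2:7  h3:7  h4:7  h5:6  h6:8 ⇒ 8.
Reduction 18 − 8 = 10.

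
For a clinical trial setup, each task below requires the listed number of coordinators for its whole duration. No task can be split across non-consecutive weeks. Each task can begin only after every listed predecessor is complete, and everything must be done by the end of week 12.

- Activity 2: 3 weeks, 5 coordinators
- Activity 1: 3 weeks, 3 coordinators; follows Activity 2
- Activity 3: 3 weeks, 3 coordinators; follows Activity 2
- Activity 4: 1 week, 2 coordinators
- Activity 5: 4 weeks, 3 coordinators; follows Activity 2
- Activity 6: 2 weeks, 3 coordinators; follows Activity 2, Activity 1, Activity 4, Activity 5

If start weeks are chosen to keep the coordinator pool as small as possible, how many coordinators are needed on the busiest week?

6

Early-start (Activity 2@1, Activity 1@4, Activity 3@4, Activity 4@1, Activity 5@4, Activity 6@8) gives peak 9: w1:7  w2:5  w3:5  w4:9  w5:9  w6:9  w7:3  w8:3  w9:3  w10:0  w11:0  w12:0.
Shift Activity 4→7, Activity 5→7, Activity 6→11.
Schedule Activity 2@1, Activity 1@4, Activity 3@4, Activity 4@7, Activity 5@7, Activity 6@11: w1:5  w2:5  w3:5  w4:6  w5:6  w6:6  w7:5  w8:3  w9:3  w10:3  w11:3  w12:3 — peak 6.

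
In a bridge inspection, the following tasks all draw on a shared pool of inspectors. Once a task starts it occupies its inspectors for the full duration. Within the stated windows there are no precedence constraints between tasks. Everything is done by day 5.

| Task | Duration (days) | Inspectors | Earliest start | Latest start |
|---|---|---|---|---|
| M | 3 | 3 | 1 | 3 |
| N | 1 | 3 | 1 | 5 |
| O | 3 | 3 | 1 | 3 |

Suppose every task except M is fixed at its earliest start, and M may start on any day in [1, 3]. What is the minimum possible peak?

M@1: d1:9  d2:6  d3:6  d4:0  d5:0 → peak 9
M@2: d1:6  d2:6  d3:6  d4:3  d5:0 → peak 6
M@3: d1:6  d2:3  d3:6  d4:3  d5:3 → peak 6
Best is M@2, peak 6.

6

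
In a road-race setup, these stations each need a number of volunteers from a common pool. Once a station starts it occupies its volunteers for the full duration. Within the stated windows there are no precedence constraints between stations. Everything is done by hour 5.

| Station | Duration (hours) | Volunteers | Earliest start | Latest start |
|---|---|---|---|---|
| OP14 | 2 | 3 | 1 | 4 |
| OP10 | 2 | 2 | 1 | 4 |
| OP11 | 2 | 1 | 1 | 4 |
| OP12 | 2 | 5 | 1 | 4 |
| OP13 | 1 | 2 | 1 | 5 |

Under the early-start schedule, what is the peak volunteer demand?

13

Early-start schedule: OP14@1, OP10@1, OP11@1, OP12@1, OP13@1.
Load per hour: hour 1: 13, hour 2: 11, hour 3: 0, hour 4: 0, hour 5: 0.
Peak is 13.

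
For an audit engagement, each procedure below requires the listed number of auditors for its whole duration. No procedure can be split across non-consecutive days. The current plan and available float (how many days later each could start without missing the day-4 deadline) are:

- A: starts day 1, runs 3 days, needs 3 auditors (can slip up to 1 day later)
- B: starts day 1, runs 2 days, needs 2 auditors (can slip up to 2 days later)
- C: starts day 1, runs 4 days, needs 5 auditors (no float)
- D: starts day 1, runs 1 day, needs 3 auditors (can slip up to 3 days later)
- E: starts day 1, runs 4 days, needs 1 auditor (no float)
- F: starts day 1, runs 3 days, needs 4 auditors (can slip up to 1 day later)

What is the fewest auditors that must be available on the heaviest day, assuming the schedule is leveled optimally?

15

Early-start (A@1, B@1, C@1, D@1, E@1, F@1) gives peak 18: d1:18  d2:15  d3:13  d4:6.
Shift F→2.
Schedule A@1, B@1, C@1, D@1, E@1, F@2: d1:14  d2:15  d3:13  d4:10 — peak 15.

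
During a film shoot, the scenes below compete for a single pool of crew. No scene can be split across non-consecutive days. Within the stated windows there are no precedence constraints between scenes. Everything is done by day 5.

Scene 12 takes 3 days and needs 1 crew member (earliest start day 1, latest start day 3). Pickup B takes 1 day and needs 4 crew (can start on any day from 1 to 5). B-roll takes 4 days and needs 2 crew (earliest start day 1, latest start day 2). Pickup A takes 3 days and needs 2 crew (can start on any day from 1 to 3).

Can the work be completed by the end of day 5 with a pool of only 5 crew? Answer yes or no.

yes

Schedule Scene 12@1, Pickup B@1, B-roll@2, Pickup A@2: d1:5  d2:5  d3:5  d4:4  d5:2 — peak 5 ≤ 5.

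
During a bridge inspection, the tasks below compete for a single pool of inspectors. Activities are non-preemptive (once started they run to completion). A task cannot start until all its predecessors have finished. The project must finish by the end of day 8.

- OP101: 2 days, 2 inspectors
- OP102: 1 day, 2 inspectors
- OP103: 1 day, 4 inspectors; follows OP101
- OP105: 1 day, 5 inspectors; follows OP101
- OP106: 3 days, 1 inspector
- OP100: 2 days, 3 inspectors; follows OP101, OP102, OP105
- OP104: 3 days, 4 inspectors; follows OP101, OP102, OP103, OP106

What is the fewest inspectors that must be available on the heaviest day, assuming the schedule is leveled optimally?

7

Early-start (OP101@1, OP102@1, OP103@3, OP105@3, OP106@1, OP100@4, OP104@4) gives peak 10: d1:5  d2:3  d3:10  d4:7  d5:7  d6:4  d7:0  d8:0.
Shift OP105→4, OP100→5, OP104→5.
Schedule OP101@1, OP102@1, OP103@3, OP105@4, OP106@1, OP100@5, OP104@5: d1:5  d2:3  d3:5  d4:5  d5:7  d6:7  d7:4  d8:0 — peak 7.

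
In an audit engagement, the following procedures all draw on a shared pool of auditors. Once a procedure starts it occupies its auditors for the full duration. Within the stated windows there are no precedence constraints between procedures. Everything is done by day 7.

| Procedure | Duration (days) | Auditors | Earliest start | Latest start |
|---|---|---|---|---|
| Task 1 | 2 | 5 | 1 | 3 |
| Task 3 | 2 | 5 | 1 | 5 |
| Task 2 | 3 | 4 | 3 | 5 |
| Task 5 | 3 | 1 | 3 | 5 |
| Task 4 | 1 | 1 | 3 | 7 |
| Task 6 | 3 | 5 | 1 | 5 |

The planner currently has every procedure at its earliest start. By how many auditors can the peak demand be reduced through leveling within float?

Early-start peak: d1:15  d2:15  d3:11  d4:5  d5:5  d6:0  d7:0 ⇒ 15.
Leveled (Task 1@1, Task 3@1, Task 2@3, Task 5@3, Task 4@3, Task 6@4): d1:10  d2:10  d3:6  d4:10  d5:10  d6:5  d7:0 ⇒ 10.
Reduction 15 − 10 = 5.

5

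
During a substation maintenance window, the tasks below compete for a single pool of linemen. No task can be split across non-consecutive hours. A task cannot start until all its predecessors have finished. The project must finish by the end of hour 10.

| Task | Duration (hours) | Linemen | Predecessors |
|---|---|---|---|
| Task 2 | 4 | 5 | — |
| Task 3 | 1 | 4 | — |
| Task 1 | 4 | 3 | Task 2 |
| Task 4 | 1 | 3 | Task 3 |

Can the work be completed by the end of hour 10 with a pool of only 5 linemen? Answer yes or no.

Schedule Task 2@1, Task 3@5, Task 1@6, Task 4@10: h1:5  h2:5  h3:5  h4:5  h5:4  h6:3  h7:3  h8:3  h9:3  h10:3 — peak 5 ≤ 5.

yes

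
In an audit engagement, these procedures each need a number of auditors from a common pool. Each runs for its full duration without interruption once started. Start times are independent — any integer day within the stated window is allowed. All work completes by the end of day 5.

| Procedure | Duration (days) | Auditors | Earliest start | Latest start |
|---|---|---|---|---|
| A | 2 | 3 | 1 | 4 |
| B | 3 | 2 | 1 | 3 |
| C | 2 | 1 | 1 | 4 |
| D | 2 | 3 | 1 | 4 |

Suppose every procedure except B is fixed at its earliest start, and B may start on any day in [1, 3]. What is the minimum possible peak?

7

B@1: d1:9  d2:9  d3:2  d4:0  d5:0 → peak 9
B@2: d1:7  d2:9  d3:2  d4:2  d5:0 → peak 9
B@3: d1:7  d2:7  d3:2  d4:2  d5:2 → peak 7
Best is B@3, peak 7.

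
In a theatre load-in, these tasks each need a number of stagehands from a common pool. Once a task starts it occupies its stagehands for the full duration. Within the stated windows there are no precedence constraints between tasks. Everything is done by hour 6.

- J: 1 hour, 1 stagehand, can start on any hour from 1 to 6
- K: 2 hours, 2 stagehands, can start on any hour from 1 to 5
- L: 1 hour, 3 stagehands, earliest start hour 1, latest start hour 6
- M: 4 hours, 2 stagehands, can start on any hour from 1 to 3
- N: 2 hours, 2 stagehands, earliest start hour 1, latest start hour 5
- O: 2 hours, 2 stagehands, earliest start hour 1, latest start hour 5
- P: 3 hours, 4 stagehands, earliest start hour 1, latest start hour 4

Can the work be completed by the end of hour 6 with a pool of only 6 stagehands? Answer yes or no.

Schedule J@1, K@1, L@1, M@3, N@2, O@2, P@4: h1:6  h2:6  h3:6  h4:6  h5:6  h6:6 — peak 6 ≤ 6.

yes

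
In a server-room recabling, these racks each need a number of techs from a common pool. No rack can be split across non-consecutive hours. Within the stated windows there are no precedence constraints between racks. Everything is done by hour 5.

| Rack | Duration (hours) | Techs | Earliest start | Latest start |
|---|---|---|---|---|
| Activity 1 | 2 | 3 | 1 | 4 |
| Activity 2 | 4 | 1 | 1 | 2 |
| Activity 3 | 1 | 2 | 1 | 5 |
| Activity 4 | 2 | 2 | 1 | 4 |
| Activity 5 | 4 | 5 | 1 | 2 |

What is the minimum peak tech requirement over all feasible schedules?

Early-start (Activity 1@1, Activity 2@1, Activity 3@1, Activity 4@1, Activity 5@1) gives peak 13: h1:13  h2:11  h3:6  h4:6  h5:0.
Shift Activity 4→3, Activity 5→2.
Schedule Activity 1@1, Activity 2@1, Activity 3@1, Activity 4@3, Activity 5@2: h1:6  h2:9  h3:8  h4:8  h5:5 — peak 9.

9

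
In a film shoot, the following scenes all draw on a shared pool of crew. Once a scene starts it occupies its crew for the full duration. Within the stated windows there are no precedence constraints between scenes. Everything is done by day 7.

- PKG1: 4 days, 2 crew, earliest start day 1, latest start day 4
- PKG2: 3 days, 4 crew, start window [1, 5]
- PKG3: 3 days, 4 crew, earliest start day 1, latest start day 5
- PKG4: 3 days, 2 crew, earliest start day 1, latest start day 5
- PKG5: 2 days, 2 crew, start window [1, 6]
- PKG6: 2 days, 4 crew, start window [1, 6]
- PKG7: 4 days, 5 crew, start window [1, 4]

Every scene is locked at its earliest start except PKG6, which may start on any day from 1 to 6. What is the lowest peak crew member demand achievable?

PKG6@1: d1:23  d2:23  d3:17  d4:7  d5:0  d6:0  d7:0 → peak 23
PKG6@2: d1:19  d2:23  d3:21  d4:7  d5:0  d6:0  d7:0 → peak 23
PKG6@3: d1:19  d2:19  d3:21  d4:11  d5:0  d6:0  d7:0 → peak 21
PKG6@4: d1:19  d2:19  d3:17  d4:11  d5:4  d6:0  d7:0 → peak 19
PKG6@5: d1:19  d2:19  d3:17  d4:7  d5:4  d6:4  d7:0 → peak 19
PKG6@6: d1:19  d2:19  d3:17  d4:7  d5:0  d6:4  d7:4 → peak 19
Best is PKG6@4, peak 19.

19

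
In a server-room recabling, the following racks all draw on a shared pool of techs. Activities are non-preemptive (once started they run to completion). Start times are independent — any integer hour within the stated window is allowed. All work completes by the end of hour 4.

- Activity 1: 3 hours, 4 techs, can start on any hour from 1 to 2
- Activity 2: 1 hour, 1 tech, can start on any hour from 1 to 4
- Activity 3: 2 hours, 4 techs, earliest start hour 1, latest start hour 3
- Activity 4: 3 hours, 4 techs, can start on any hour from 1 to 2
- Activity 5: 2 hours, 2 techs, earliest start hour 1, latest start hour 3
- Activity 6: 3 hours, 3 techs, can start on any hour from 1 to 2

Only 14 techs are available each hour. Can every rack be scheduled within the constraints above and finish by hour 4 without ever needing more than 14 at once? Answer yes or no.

The minimum achievable peak is 15; 14 < 15, so no feasible schedule stays within the cap.

no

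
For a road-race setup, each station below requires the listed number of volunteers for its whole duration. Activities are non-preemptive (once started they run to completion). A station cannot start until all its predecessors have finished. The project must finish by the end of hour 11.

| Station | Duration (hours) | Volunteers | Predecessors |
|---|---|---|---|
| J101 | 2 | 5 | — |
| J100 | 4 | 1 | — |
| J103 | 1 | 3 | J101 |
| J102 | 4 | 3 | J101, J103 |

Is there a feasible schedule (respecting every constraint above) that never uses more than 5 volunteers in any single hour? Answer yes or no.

yes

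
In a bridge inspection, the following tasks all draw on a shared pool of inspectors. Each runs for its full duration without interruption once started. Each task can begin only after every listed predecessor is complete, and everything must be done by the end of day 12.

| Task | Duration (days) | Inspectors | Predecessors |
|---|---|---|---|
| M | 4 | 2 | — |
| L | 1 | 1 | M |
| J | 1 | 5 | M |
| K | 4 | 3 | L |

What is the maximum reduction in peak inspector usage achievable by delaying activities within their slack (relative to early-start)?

1

Early-start peak: d1:2  d2:2  d3:2  d4:2  d5:6  d6:3  d7:3  d8:3  d9:3  d10:0  d11:0  d12:0 ⇒ 6.
Leveled (M@1, L@5, J@6, K@7): d1:2  d2:2  d3:2  d4:2  d5:1  d6:5  d7:3  d8:3  d9:3  d10:3  d11:0  d12:0 ⇒ 5.
Reduction 6 − 5 = 1.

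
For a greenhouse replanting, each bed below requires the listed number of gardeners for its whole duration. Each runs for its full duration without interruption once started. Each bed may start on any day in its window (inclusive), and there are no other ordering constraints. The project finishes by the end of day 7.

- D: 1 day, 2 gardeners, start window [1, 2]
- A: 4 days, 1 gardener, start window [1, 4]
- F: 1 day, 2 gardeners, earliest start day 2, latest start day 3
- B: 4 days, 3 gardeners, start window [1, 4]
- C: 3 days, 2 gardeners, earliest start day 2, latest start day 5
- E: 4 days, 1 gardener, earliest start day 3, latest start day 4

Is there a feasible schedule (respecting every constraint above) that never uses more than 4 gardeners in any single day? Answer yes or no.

no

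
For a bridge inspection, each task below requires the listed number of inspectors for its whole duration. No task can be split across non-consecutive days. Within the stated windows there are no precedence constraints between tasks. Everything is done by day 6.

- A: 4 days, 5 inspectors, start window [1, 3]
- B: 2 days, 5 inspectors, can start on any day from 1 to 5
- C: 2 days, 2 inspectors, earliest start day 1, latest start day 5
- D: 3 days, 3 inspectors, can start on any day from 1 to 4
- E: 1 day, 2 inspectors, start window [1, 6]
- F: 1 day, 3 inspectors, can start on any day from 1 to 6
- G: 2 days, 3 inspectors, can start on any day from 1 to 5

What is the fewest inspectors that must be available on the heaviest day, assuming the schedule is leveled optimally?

10

Early-start (A@1, B@1, C@1, D@1, E@1, F@1, G@1) gives peak 23: d1:23  d2:18  d3:8  d4:5  d5:0  d6:0.
Shift C→3, D→3, E→5, F→6, G→5.
Schedule A@1, B@1, C@3, D@3, E@5, F@6, G@5: d1:10  d2:10  d3:10  d4:10  d5:8  d6:6 — peak 10.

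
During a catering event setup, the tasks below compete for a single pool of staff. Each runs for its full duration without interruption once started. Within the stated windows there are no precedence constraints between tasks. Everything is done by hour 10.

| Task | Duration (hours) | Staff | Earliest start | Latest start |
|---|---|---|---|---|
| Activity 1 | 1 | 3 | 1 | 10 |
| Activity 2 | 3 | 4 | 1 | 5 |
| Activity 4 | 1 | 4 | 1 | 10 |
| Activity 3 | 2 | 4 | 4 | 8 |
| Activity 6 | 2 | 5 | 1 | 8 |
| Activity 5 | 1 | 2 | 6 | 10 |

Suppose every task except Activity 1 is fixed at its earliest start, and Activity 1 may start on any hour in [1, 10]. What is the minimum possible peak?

Activity 1@1: h1:16  h2:9  h3:4  h4:4  h5:4  h6:2  h7:0  h8:0  h9:0  h10:0 → peak 16
Activity 1@2: h1:13  h2:12  h3:4  h4:4  h5:4  h6:2  h7:0  h8:0  h9:0  h10:0 → peak 13
Activity 1@3: h1:13  h2:9  h3:7  h4:4  h5:4  h6:2  h7:0  h8:0  h9:0  h10:0 → peak 13
Activity 1@4: h1:13  h2:9  h3:4  h4:7  h5:4  h6:2  h7:0  h8:0  h9:0  h10:0 → peak 13
Activity 1@5: h1:13  h2:9  h3:4  h4:4  h5:7  h6:2  h7:0  h8:0  h9:0  h10:0 → peak 13
Activity 1@6: h1:13  h2:9  h3:4  h4:4  h5:4  h6:5  h7:0  h8:0  h9:0  h10:0 → peak 13
Activity 1@7: h1:13  h2:9  h3:4  h4:4  h5:4  h6:2  h7:3  h8:0  h9:0  h10:0 → peak 13
Activity 1@8: h1:13  h2:9  h3:4  h4:4  h5:4  h6:2  h7:0  h8:3  h9:0  h10:0 → peak 13
Activity 1@9: h1:13  h2:9  h3:4  h4:4  h5:4  h6:2  h7:0  h8:0  h9:3  h10:0 → peak 13
Activity 1@10: h1:13  h2:9  h3:4  h4:4  h5:4  h6:2  h7:0  h8:0  h9:0  h10:3 → peak 13
Best is Activity 1@2, peak 13.

13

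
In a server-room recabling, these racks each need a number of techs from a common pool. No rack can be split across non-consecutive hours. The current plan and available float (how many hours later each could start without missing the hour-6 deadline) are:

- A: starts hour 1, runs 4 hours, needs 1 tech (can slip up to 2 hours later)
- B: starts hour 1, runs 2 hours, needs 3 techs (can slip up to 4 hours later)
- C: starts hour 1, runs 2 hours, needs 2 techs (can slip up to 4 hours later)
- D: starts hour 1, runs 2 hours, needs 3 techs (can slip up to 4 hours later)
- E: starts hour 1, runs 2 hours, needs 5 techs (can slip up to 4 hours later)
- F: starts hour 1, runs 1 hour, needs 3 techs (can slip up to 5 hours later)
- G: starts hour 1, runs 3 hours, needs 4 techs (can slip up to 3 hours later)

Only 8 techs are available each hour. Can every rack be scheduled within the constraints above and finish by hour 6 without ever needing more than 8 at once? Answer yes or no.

Schedule A@1, B@1, C@3, D@4, E@5, F@6, G@1: h1:8  h2:8  h3:7  h4:6  h5:8  h6:8 — peak 8 ≤ 8.

yes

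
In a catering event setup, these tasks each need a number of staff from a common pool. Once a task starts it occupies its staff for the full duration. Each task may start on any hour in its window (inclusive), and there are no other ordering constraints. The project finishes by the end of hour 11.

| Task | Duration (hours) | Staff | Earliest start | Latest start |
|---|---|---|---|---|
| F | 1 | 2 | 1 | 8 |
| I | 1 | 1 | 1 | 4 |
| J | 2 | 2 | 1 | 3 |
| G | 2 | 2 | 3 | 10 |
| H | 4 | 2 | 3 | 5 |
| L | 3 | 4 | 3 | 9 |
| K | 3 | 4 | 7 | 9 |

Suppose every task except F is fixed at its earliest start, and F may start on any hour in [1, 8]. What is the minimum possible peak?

8

F@1: h1:5  h2:2  h3:8  h4:8  h5:6  h6:2  h7:4  h8:4  h9:4  h10:0  h11:0 → peak 8
F@2: h1:3  h2:4  h3:8  h4:8  h5:6  h6:2  h7:4  h8:4  h9:4  h10:0  h11:0 → peak 8
F@3: h1:3  h2:2  h3:10  h4:8  h5:6  h6:2  h7:4  h8:4  h9:4  h10:0  h11:0 → peak 10
F@4: h1:3  h2:2  h3:8  h4:10  h5:6  h6:2  h7:4  h8:4  h9:4  h10:0  h11:0 → peak 10
F@5: h1:3  h2:2  h3:8  h4:8  h5:8  h6:2  h7:4  h8:4  h9:4  h10:0  h11:0 → peak 8
F@6: h1:3  h2:2  h3:8  h4:8  h5:6  h6:4  h7:4  h8:4  h9:4  h10:0  h11:0 → peak 8
F@7: h1:3  h2:2  h3:8  h4:8  h5:6  h6:2  h7:6  h8:4  h9:4  h10:0  h11:0 → peak 8
F@8: h1:3  h2:2  h3:8  h4:8  h5:6  h6:2  h7:4  h8:6  h9:4  h10:0  h11:0 → peak 8
Best is F@1, peak 8.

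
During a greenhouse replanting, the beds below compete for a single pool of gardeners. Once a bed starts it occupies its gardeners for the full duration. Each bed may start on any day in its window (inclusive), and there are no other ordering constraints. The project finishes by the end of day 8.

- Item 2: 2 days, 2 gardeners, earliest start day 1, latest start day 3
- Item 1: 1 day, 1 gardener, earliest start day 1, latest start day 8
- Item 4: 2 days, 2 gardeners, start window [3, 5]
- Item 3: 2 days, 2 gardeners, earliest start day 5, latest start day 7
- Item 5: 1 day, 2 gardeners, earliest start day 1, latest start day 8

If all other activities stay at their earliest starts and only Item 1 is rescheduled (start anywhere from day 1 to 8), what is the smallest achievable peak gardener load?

4

Item 1@1: d1:5  d2:2  d3:2  d4:2  d5:2  d6:2  d7:0  d8:0 → peak 5
Item 1@2: d1:4  d2:3  d3:2  d4:2  d5:2  d6:2  d7:0  d8:0 → peak 4
Item 1@3: d1:4  d2:2  d3:3  d4:2  d5:2  d6:2  d7:0  d8:0 → peak 4
Item 1@4: d1:4  d2:2  d3:2  d4:3  d5:2  d6:2  d7:0  d8:0 → peak 4
Item 1@5: d1:4  d2:2  d3:2  d4:2  d5:3  d6:2  d7:0  d8:0 → peak 4
Item 1@6: d1:4  d2:2  d3:2  d4:2  d5:2  d6:3  d7:0  d8:0 → peak 4
Item 1@7: d1:4  d2:2  d3:2  d4:2  d5:2  d6:2  d7:1  d8:0 → peak 4
Item 1@8: d1:4  d2:2  d3:2  d4:2  d5:2  d6:2  d7:0  d8:1 → peak 4
Best is Item 1@2, peak 4.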